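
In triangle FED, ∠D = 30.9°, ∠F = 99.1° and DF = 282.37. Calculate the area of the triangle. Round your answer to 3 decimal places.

The third angle is ∠E = 180° − ∠D − ∠F = 50.00°.
Law of sines: ED = DF·sin F/sin E ≈ 363.97.
Law of sines: FE = DF·sin D/sin E ≈ 189.3.
Area = ½·DF·ED·sin D ≈ 26389.

26389.288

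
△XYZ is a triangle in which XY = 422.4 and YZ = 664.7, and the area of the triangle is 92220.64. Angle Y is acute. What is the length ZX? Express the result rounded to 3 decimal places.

443.697

From area = ½·XY·YZ·sin Y, we get sin Y = 2·area/(XY·YZ) ≈ 0.65691.
Taking the acute solution, ∠Y ≈ 41.06°.
Law of cosines then gives ZX ≈ 443.7.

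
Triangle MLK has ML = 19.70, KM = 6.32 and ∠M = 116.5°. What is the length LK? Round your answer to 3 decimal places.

23.219

By the law of cosines, LK² = KM² + ML² − 2·KM·ML·cos M = 539.14, so LK ≈ 23.219.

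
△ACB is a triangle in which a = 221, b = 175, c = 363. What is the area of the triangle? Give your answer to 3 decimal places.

14246.532

Semiperimeter s = (221 + 363 + 175)/2 = 379.5.
Heron's formula: area = √(379.5·158.5·16.5·204.5) ≈ 14247.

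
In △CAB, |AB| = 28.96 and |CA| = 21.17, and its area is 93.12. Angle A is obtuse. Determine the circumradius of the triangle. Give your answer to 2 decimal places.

From area = ½·|CA|·|AB|·sin A, we get sin A = 2·area/(|CA|·|AB|) ≈ 0.30378.
Taking the obtuse solution, ∠A ≈ 162.32°.
Law of cosines then gives |BC| ≈ 49.549.
Circumradius = |BC|/(2 sin A) ≈ 81.555.

R ≈ 81.55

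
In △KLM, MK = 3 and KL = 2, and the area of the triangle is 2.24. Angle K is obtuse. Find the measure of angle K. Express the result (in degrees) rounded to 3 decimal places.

131.698

From area = ½·MK·KL·sin K, we get sin K = 2·area/(MK·KL) ≈ 0.74667.
Taking the obtuse solution, ∠K ≈ 131.70°.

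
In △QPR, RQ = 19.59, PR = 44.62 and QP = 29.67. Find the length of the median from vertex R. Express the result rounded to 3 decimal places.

Median from R: ½√(2·PR² + 2·RQ² − QP²) ≈ 31.101.

m_R ≈ 31.101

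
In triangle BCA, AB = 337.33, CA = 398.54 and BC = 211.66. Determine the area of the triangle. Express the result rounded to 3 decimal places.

35699.582

Semiperimeter s = (398.54 + 337.33 + 211.66)/2 = 473.76.
Heron's formula: area = √(473.76·75.225·136.44·262.11) ≈ 35700.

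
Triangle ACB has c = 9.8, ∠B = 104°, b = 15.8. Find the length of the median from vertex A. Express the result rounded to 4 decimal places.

12.1073

Law of sines: sin C = c·sin B/b ≈ 0.60183.
Since b ≥ c, only the acute value applies: ∠C ≈ 37.00°.
Then ∠A = 180° − ∠B − ∠C ≈ 39.00°.
Law of sines gives a = b·sin A/sin B ≈ 10.247.
Median from A: ½√(2·c² + 2·b² − a²) ≈ 12.107.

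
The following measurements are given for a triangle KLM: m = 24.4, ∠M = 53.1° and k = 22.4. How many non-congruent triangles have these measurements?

1

k·sin M = 22.4·sin(53.1°) ≈ 17.91.
Since m ≥ k, exactly one triangle exists.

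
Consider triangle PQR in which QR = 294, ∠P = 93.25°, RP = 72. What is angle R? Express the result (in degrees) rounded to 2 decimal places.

∠R ≈ 72.60°

Law of sines: sin Q = RP·sin P/QR ≈ 0.24450.
Since QR ≥ RP, only the acute value applies: ∠Q ≈ 14.15°.
Then ∠R = 180° − ∠P − ∠Q ≈ 72.60°.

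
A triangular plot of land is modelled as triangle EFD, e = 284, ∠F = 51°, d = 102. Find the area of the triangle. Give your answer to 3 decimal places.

11256.182

Area = ½·d·e·sin F ≈ 11256.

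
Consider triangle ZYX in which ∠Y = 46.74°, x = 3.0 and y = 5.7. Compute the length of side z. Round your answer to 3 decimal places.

Law of sines: sin X = x·sin Y/y ≈ 0.38329.
Since y ≥ x, only the acute value applies: ∠X ≈ 22.54°.
Then ∠Z = 180° − ∠Y − ∠X ≈ 110.72°.
Law of sines gives z = y·sin Z/sin Y ≈ 7.3206.

7.321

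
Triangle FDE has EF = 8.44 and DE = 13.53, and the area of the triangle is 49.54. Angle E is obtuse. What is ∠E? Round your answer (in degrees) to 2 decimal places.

From area = ½·DE·EF·sin E, we get sin E = 2·area/(DE·EF) ≈ 0.86765.
Taking the obtuse solution, ∠E ≈ 119.81°.

119.81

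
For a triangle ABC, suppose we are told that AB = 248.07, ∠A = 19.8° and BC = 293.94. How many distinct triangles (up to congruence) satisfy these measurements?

1

AB·sin A = 248.07·sin(19.8°) ≈ 84.03.
Since BC ≥ AB, exactly one triangle exists.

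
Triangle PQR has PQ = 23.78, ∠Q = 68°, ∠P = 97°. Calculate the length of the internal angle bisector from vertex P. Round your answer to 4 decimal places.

The third angle is ∠R = 180° − ∠P − ∠Q = 15.00°.
Law of sines: QR = PQ·sin P/sin R ≈ 91.194.
Law of sines: RP = PQ·sin Q/sin R ≈ 85.189.
The bisector from P has length 2·RP·PQ·cos(∠P/2)/(RP+PQ) ≈ 24.637.

t_P ≈ 24.6369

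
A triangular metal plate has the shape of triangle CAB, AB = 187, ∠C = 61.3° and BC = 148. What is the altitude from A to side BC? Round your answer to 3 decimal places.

h_A ≈ 180.403

Law of sines: sin A = BC·sin C/AB ≈ 0.69421.
Since AB ≥ BC, only the acute value applies: ∠A ≈ 43.96°.
Then ∠B = 180° − ∠C − ∠A ≈ 74.74°.
Law of sines gives CA = AB·sin B/sin C ≈ 205.67.
Area = ½·AB·BC·sin B ≈ 13350.
The altitude from A has length 2·area/BC ≈ 180.4.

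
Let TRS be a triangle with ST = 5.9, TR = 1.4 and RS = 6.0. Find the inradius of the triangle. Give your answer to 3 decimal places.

Semiperimeter s = (6 + 5.9 + 1.4)/2 = 6.65.
Heron's formula: area = √(6.65·0.65·0.75·5.25) ≈ 4.1255.
Inradius = area/s = 4.1255/6.65 ≈ 0.62038.

r ≈ 0.620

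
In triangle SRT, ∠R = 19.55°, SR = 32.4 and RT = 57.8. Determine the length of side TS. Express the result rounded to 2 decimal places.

29.34

By the law of cosines, TS² = SR² + RT² − 2·SR·RT·cos R = 861.09, so TS ≈ 29.344.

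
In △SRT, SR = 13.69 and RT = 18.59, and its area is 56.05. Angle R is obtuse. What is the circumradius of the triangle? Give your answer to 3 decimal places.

35.715

From area = ½·SR·RT·sin R, we get sin R = 2·area/(SR·RT) ≈ 0.44048.
Taking the obtuse solution, ∠R ≈ 153.87°.
Law of cosines then gives TS ≈ 31.464.
Circumradius = TS/(2 sin R) ≈ 35.715.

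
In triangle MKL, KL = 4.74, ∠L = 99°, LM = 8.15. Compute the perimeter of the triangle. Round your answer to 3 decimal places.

22.939

By the law of cosines, MK² = KL² + LM² − 2·KL·LM·cos L = 100.98, so MK ≈ 10.049.
Semiperimeter s = (4.74+8.15+10.049)/2 = 11.469.
Perimeter = 4.74 + 8.15 + 10.049 = 22.939.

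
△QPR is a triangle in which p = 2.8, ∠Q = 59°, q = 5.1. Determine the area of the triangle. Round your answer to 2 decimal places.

Law of sines: sin P = p·sin Q/q ≈ 0.47060.
Since q ≥ p, only the acute value applies: ∠P ≈ 28.07°.
Then ∠R = 180° − ∠Q − ∠P ≈ 92.93°.
Law of sines gives r = q·sin R/sin Q ≈ 5.9421.
Area = ½·q·p·sin R ≈ 7.1307.

7.13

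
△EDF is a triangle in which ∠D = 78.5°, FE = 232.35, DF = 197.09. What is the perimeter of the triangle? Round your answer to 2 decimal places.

597.91

Law of sines: sin E = DF·sin D/FE ≈ 0.83122.
Since FE ≥ DF, only the acute value applies: ∠E ≈ 56.22°.
Then ∠F = 180° − ∠D − ∠E ≈ 45.28°.
Law of sines gives ED = FE·sin F/sin D ≈ 168.47.
Semiperimeter s = (197.09+232.35+168.47)/2 = 298.95.
Perimeter = 197.09 + 232.35 + 168.47 = 597.91.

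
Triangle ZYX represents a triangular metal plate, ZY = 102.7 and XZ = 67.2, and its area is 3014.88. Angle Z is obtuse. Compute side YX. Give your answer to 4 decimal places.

From area = ½·XZ·ZY·sin Z, we get sin Z = 2·area/(XZ·ZY) ≈ 0.87370.
Taking the obtuse solution, ∠Z ≈ 119.11°.
Law of cosines then gives YX ≈ 147.57.

147.5732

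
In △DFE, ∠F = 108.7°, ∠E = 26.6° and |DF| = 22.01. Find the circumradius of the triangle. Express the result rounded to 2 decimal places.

The third angle is ∠D = 180° − ∠F − ∠E = 44.70°.
Law of sines: |FE| = |DF|·sin D/sin E ≈ 34.576.
Law of sines: |ED| = |DF|·sin F/sin E ≈ 46.561.
Circumradius = |DF|/(2 sin E) ≈ 24.578.

24.58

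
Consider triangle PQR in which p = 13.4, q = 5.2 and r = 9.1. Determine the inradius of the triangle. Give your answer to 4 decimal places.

Semiperimeter s = (13.4 + 5.2 + 9.1)/2 = 13.85.
Heron's formula: area = √(13.85·0.45·8.65·4.75) ≈ 16.002.
Inradius = area/s = 16.002/13.85 ≈ 1.1554.

1.1554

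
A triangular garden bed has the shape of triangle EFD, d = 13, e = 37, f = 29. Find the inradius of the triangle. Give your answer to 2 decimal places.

Semiperimeter s = (37 + 29 + 13)/2 = 39.5.
Heron's formula: area = √(39.5·2.5·10.5·26.5) ≈ 165.76.
Inradius = area/s = 165.76/39.5 ≈ 4.1965.

r ≈ 4.20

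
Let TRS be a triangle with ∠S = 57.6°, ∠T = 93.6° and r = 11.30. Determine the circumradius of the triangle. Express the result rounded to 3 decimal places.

The third angle is ∠R = 180° − ∠S − ∠T = 28.80°.
Law of sines: t = r·sin T/sin R ≈ 23.41.
Law of sines: s = r·sin S/sin R ≈ 19.805.
Circumradius = r/(2 sin R) ≈ 11.728.

11.728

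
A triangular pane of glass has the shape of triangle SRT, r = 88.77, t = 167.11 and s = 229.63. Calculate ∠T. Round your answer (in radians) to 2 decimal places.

By the law of cosines, cos T = (s² + r² − t²) / (2·s·r) ≈ 0.80170, so ∠T ≈ 0.6407 rad.

∠T ≈ 0.64 rad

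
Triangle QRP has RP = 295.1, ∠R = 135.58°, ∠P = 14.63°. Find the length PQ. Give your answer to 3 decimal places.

415.730

The third angle is ∠Q = 180° − ∠R − ∠P = 29.79°.
Law of sines: PQ = RP·sin R/sin Q ≈ 415.73.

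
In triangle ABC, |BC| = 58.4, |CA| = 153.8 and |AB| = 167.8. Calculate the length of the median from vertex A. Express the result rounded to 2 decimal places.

m_A ≈ 158.28

Median from A: ½√(2·|CA|² + 2·|AB|² − |BC|²) ≈ 158.28.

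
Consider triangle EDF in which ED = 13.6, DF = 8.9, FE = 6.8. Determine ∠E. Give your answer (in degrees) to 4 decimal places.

∠E ≈ 34.7401°

By the law of cosines, cos E = (FE² + ED² − DF²) / (2·FE·ED) ≈ 0.82175, so ∠E ≈ 34.74°.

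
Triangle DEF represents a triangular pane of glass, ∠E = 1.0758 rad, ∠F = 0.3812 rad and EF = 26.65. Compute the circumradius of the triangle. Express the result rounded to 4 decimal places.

R ≈ 13.4117

The third angle is ∠D = π − ∠E − ∠F = 1.6846 rad.
Law of sines: FD = EF·sin E/sin D ≈ 23.604.
Law of sines: DE = EF·sin F/sin D ≈ 9.9793.
Circumradius = EF/(2 sin D) ≈ 13.412.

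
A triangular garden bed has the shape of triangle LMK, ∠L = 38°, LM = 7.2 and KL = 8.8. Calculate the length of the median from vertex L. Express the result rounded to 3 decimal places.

7.569

By the law of cosines, MK² = KL² + LM² − 2·KL·LM·cos L = 29.423, so MK ≈ 5.4243.
Median from L: ½√(2·KL² + 2·LM² − MK²) ≈ 7.5686.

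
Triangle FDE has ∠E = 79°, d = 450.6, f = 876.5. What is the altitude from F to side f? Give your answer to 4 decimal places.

By the law of cosines, e² = f² + d² − 2·f·d·cos E = 8.2057e+05, so e ≈ 905.85.
Area = ½·f·d·sin E ≈ 1.9385e+05.
The altitude from F has length 2·area/f ≈ 442.32.

h_F ≈ 442.3212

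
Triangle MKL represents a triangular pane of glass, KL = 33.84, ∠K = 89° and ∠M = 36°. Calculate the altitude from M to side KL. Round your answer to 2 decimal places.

47.15

The third angle is ∠L = 180° − ∠M − ∠K = 55.00°.
Law of sines: LM = KL·sin K/sin M ≈ 57.563.
Law of sines: MK = KL·sin L/sin M ≈ 47.16.
Area = ½·KL·LM·sin L ≈ 797.83.
The altitude from M has length 2·area/KL ≈ 47.153.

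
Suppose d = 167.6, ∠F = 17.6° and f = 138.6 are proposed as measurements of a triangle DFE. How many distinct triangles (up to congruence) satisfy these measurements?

2

d·sin F = 167.6·sin(17.6°) ≈ 50.68.
Since d sin F < f < d (50.68 < 138.6 < 167.6), two triangles exist.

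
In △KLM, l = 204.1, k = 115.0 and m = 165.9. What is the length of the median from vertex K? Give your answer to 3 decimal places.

m_K ≈ 176.872

Median from K: ½√(2·l² + 2·m² − k²) ≈ 176.87.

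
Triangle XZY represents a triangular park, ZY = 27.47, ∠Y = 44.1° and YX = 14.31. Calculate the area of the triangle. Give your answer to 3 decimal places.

Area = ½·ZY·YX·sin Y ≈ 136.78.

136.780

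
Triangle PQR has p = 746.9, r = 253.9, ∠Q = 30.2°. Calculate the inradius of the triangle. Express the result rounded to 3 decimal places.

By the law of cosines, q² = r² + p² − 2·r·p·cos Q = 2.9453e+05, so q ≈ 542.7.
Area = ½·r·p·sin Q ≈ 47696.
Semiperimeter s = (746.9+542.7+253.9)/2 = 771.75.
Inradius = area/s = 47696/771.75 ≈ 61.802.

61.802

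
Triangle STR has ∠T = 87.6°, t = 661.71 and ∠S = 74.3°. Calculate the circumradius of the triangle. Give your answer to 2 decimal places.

The third angle is ∠R = 180° − ∠S − ∠T = 18.10°.
Law of sines: s = t·sin S/sin T ≈ 637.58.
Law of sines: r = t·sin R/sin T ≈ 205.76.
Circumradius = t/(2 sin T) ≈ 331.15.

331.15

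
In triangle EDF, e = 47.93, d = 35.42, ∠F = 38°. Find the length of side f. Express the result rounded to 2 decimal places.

By the law of cosines, f² = e² + d² − 2·e·d·cos F = 876.28, so f ≈ 29.602.

29.60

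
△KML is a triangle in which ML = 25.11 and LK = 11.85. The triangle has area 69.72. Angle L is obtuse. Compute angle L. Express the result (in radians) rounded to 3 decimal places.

∠L ≈ 2.654 rad

From area = ½·ML·LK·sin L, we get sin L = 2·area/(ML·LK) ≈ 0.46862.
Taking the obtuse solution, ∠L ≈ 2.654 rad.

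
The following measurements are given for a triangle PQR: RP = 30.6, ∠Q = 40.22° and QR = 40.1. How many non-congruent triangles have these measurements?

QR·sin Q = 40.1·sin(40.22°) ≈ 25.89.
Since QR sin Q < RP < QR (25.89 < 30.6 < 40.1), two triangles exist.

2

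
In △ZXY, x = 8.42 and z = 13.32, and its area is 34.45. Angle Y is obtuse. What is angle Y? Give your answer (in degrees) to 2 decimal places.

From area = ½·z·x·sin Y, we get sin Y = 2·area/(z·x) ≈ 0.61433.
Taking the obtuse solution, ∠Y ≈ 142.10°.

142.10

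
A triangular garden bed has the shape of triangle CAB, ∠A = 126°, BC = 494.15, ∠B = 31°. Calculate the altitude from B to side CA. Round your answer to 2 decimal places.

The third angle is ∠C = 180° − ∠A − ∠B = 23.00°.
Law of sines: AB = BC·sin C/sin A ≈ 238.66.
Law of sines: CA = BC·sin B/sin A ≈ 314.59.
Area = ½·BC·AB·sin B ≈ 30370.
The altitude from B has length 2·area/CA ≈ 193.08.

193.08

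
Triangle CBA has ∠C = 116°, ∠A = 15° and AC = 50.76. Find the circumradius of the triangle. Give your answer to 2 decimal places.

The third angle is ∠B = 180° − ∠A − ∠C = 49.00°.
Law of sines: BA = AC·sin C/sin B ≈ 60.451.
Law of sines: CB = AC·sin A/sin B ≈ 17.408.
Circumradius = AC/(2 sin B) ≈ 33.629.

33.63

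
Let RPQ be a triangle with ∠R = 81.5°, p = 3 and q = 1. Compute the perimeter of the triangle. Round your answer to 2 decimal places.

By the law of cosines, r² = p² + q² − 2·p·q·cos R = 9.1131, so r ≈ 3.0188.
Semiperimeter s = (3.0188+3+1)/2 = 3.5094.
Perimeter = 3.0188 + 3 + 1 = 7.0188.

perimeter ≈ 7.02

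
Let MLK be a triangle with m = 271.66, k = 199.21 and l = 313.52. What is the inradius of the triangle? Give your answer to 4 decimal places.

68.3102

Semiperimeter s = (271.66 + 313.52 + 199.21)/2 = 392.2.
Heron's formula: area = √(392.2·120.54·78.675·192.99) ≈ 26791.
Inradius = area/s = 26791/392.2 ≈ 68.31.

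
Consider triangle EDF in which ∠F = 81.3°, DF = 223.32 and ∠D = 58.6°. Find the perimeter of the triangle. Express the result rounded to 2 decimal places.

perimeter ≈ 861.96

The third angle is ∠E = 180° − ∠D − ∠F = 40.10°.
Law of sines: FE = DF·sin D/sin E ≈ 295.93.
Law of sines: ED = DF·sin F/sin E ≈ 342.71.
Semiperimeter s = (223.32+295.93+342.71)/2 = 430.98.
Perimeter = 223.32 + 295.93 + 342.71 = 861.96.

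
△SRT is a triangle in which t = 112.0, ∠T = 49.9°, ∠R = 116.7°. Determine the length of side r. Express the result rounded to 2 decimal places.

The third angle is ∠S = 180° − ∠R − ∠T = 13.40°.
Law of sines: r = t·sin R/sin T ≈ 130.81.

130.81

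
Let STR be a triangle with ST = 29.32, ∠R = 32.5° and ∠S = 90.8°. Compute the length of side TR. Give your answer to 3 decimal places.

The third angle is ∠T = 180° − ∠R − ∠S = 56.70°.
Law of sines: TR = ST·sin S/sin R ≈ 54.564.

54.564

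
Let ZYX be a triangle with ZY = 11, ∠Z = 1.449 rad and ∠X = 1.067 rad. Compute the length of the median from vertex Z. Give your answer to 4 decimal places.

The third angle is ∠Y = π − ∠X − ∠Z = 0.626 rad.
Law of sines: YX = ZY·sin Z/sin X ≈ 12.468.
Law of sines: XZ = ZY·sin Y/sin X ≈ 7.3552.
Median from Z: ½√(2·XZ² + 2·ZY² − YX²) ≈ 6.9778.

m_Z ≈ 6.9778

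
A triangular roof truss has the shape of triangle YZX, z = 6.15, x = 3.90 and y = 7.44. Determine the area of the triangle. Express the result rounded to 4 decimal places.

11.9785

Semiperimeter s = (7.44 + 6.15 + 3.9)/2 = 8.745.
Heron's formula: area = √(8.745·1.305·2.595·4.845) ≈ 11.978.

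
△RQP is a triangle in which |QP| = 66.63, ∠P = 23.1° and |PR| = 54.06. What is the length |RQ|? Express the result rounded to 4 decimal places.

27.1222

By the law of cosines, |RQ|² = |QP|² + |PR|² − 2·|QP|·|PR|·cos P = 735.61, so |RQ| ≈ 27.122.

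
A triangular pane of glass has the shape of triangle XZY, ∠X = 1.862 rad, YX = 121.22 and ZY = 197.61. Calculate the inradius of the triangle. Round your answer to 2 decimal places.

Law of sines: sin Z = YX·sin X/ZY ≈ 0.58760.
Since ZY ≥ YX, only the acute value applies: ∠Z ≈ 0.628 rad.
Then ∠Y = π − ∠X − ∠Z ≈ 0.651 rad.
Law of sines gives XZ = ZY·sin Y/sin X ≈ 125.09.
Area = ½·ZY·YX·sin Y ≈ 7262.7.
Semiperimeter s = (197.61+121.22+125.09)/2 = 221.96.
Inradius = area/s = 7262.7/221.96 ≈ 32.72.

r ≈ 32.72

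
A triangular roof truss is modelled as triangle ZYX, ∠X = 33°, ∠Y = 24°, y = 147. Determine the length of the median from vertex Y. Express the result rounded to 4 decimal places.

The third angle is ∠Z = 180° − ∠Y − ∠X = 123.00°.
Law of sines: z = y·sin Z/sin Y ≈ 303.11.
Law of sines: x = y·sin X/sin Y ≈ 196.84.
Median from Y: ½√(2·x² + 2·z² − y²) ≈ 244.76.

244.7601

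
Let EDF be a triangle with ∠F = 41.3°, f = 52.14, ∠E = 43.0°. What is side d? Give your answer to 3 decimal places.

78.609

The third angle is ∠D = 180° − ∠F − ∠E = 95.70°.
Law of sines: d = f·sin D/sin F ≈ 78.609.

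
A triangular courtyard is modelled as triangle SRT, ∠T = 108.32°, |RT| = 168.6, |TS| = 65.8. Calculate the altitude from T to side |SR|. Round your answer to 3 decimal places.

52.837

By the law of cosines, |SR|² = |RT|² + |TS|² − 2·|RT|·|TS|·cos T = 39730, so |SR| ≈ 199.32.
Area = ½·|RT|·|TS|·sin T ≈ 5265.8.
The altitude from T has length 2·area/|SR| ≈ 52.837.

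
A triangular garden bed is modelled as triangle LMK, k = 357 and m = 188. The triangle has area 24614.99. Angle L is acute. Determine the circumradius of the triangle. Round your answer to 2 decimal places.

From area = ½·m·k·sin L, we get sin L = 2·area/(m·k) ≈ 0.73351.
Taking the acute solution, ∠L ≈ 47.18°.
Law of cosines then gives l ≈ 267.5.
Circumradius = l/(2 sin L) ≈ 182.35.

R ≈ 182.35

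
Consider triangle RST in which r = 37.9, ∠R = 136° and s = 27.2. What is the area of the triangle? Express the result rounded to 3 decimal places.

area ≈ 125.538

Law of sines: sin S = s·sin R/r ≈ 0.49854.
Since r ≥ s, only the acute value applies: ∠S ≈ 29.90°.
Then ∠T = 180° − ∠R − ∠S ≈ 14.10°.
Law of sines gives t = r·sin T/sin R ≈ 13.288.
Area = ½·r·s·sin T ≈ 125.54.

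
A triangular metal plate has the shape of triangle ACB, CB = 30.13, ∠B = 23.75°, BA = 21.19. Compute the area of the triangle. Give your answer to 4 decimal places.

128.5678

Area = ½·CB·BA·sin B ≈ 128.57.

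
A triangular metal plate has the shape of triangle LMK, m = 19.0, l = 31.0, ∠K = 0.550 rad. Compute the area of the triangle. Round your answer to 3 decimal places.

area ≈ 153.931

Area = ½·l·m·sin K ≈ 153.93.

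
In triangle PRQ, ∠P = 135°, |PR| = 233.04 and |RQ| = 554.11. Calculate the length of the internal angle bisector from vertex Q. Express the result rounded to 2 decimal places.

434.56

Law of sines: sin Q = |PR|·sin P/|RQ| ≈ 0.29739.
Since |RQ| ≥ |PR|, only the acute value applies: ∠Q ≈ 17.30°.
Then ∠R = 180° − ∠P − ∠Q ≈ 27.70°.
Law of sines gives |QP| = |RQ|·sin R/sin P ≈ 364.26.
The bisector from Q has length 2·|RQ|·|QP|·cos(∠Q/2)/(|RQ|+|QP|) ≈ 434.56.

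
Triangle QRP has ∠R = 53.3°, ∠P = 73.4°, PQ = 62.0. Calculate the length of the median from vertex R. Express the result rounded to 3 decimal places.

m_R ≈ 60.884

The third angle is ∠Q = 180° − ∠R − ∠P = 53.30°.
Law of sines: RP = PQ·sin Q/sin R ≈ 62.
Law of sines: QR = PQ·sin P/sin R ≈ 74.106.
Median from R: ½√(2·QR² + 2·RP² − PQ²) ≈ 60.884.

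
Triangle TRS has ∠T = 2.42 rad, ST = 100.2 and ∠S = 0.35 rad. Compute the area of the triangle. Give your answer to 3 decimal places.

The third angle is ∠R = π − ∠S − ∠T = 0.372 rad.
Law of sines: RS = ST·sin T/sin R ≈ 182.29.
Law of sines: TR = ST·sin S/sin R ≈ 94.625.
Area = ½·ST·RS·sin S ≈ 3131.6.

area ≈ 3131.629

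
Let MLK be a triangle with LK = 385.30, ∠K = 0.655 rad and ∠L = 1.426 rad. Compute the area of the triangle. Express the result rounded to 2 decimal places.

The third angle is ∠M = π − ∠L − ∠K = 1.061 rad.
Law of sines: KM = LK·sin L/sin M ≈ 436.91.
Law of sines: ML = LK·sin K/sin M ≈ 268.96.
Area = ½·LK·KM·sin K ≈ 51273.

51273.45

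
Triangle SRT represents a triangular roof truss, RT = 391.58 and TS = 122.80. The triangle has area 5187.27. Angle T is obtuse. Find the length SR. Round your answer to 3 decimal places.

From area = ½·RT·TS·sin T, we get sin T = 2·area/(RT·TS) ≈ 0.21575.
Taking the obtuse solution, ∠T ≈ 167.54°.
Law of cosines then gives SR ≈ 512.17.

512.174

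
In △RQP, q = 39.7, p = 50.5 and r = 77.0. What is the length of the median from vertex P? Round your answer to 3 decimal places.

Median from P: ½√(2·r² + 2·q² − p²) ≈ 55.812.

m_P ≈ 55.812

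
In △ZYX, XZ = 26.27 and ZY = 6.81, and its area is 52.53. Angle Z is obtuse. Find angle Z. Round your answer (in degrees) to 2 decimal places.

∠Z ≈ 144.04°

From area = ½·XZ·ZY·sin Z, we get sin Z = 2·area/(XZ·ZY) ≈ 0.58726.
Taking the obtuse solution, ∠Z ≈ 144.04°.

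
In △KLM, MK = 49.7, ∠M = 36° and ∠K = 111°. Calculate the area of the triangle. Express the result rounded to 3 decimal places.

area ≈ 1244.355

The third angle is ∠L = 180° − ∠M − ∠K = 33.00°.
Law of sines: LM = MK·sin K/sin L ≈ 85.192.
Law of sines: KL = MK·sin M/sin L ≈ 53.637.
Area = ½·MK·LM·sin M ≈ 1244.4.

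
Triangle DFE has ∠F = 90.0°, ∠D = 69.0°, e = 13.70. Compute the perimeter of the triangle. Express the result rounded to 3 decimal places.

The third angle is ∠E = 180° − ∠D − ∠F = 21.00°.
Law of sines: d = e·sin D/sin E ≈ 35.69.
Law of sines: f = e·sin F/sin E ≈ 38.229.
Semiperimeter s = (35.69+38.229+13.7)/2 = 43.809.
Perimeter = 35.69 + 38.229 + 13.7 = 87.619.

perimeter ≈ 87.619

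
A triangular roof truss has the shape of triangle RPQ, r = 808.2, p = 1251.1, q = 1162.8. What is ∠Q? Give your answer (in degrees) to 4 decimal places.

By the law of cosines, cos Q = (r² + p² − q²) / (2·r·p) ≈ 0.42840, so ∠Q ≈ 64.63°.

∠Q ≈ 64.6342°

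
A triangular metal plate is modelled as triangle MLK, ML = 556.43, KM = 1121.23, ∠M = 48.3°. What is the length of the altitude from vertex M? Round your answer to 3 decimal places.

h_M ≈ 542.707

By the law of cosines, LK² = KM² + ML² − 2·KM·ML·cos M = 7.3672e+05, so LK ≈ 858.32.
Area = ½·KM·ML·sin M ≈ 2.3291e+05.
The altitude from M has length 2·area/LK ≈ 542.71.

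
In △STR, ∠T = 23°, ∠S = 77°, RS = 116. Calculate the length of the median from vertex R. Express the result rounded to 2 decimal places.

m_R ≈ 164.91

The third angle is ∠R = 180° − ∠S − ∠T = 80.00°.
Law of sines: TR = RS·sin S/sin T ≈ 289.27.
Law of sines: ST = RS·sin R/sin T ≈ 292.37.
Median from R: ½√(2·TR² + 2·RS² − ST²) ≈ 164.91.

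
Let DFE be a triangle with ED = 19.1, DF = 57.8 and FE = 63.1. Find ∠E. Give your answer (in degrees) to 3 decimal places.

By the law of cosines, cos E = (FE² + ED² − DF²) / (2·FE·ED) ≈ 0.41718, so ∠E ≈ 65.34°.

65.343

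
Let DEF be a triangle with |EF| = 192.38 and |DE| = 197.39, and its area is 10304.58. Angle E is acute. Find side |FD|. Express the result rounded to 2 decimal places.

From area = ½·|DE|·|EF|·sin E, we get sin E = 2·area/(|DE|·|EF|) ≈ 0.54272.
Taking the acute solution, ∠E ≈ 32.87°.
Law of cosines then gives |FD| ≈ 110.38.

110.38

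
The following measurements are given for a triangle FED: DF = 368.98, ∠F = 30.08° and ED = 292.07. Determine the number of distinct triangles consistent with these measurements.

DF·sin F = 368.98·sin(30.08°) ≈ 184.9.
Since DF sin F < ED < DF (184.9 < 292.07 < 368.98), two triangles exist.

2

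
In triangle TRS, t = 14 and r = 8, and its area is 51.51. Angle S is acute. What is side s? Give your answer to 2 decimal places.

From area = ½·t·r·sin S, we get sin S = 2·area/(t·r) ≈ 0.91982.
Taking the acute solution, ∠S ≈ 66.90°.
Law of cosines then gives s ≈ 13.119.

13.12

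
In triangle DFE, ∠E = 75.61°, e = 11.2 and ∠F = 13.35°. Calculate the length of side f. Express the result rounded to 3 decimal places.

The third angle is ∠D = 180° − ∠F − ∠E = 91.04°.
Law of sines: f = e·sin F/sin E ≈ 2.6698.

2.670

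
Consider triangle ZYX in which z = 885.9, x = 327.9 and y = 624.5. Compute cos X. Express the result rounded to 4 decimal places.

By the law of cosines, cos X = (z² + y² − x²) / (2·z·y) ≈ 0.96458, so ∠X ≈ 15.29°.

0.9646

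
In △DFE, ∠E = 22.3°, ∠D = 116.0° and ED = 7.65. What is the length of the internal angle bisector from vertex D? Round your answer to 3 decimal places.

t_D ≈ 2.945

The third angle is ∠F = 180° − ∠E − ∠D = 41.70°.
Law of sines: FE = ED·sin D/sin F ≈ 10.336.
Law of sines: DF = ED·sin E/sin F ≈ 4.3637.
The bisector from D has length 2·ED·DF·cos(∠D/2)/(ED+DF) ≈ 2.9449.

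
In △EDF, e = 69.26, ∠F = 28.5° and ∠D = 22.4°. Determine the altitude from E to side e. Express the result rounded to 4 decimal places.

The third angle is ∠E = 180° − ∠D − ∠F = 129.10°.
Law of sines: d = e·sin D/sin E ≈ 34.009.
Law of sines: f = e·sin F/sin E ≈ 42.585.
Area = ½·e·d·sin F ≈ 561.97.
The altitude from E has length 2·area/e ≈ 16.228.

h_E ≈ 16.2279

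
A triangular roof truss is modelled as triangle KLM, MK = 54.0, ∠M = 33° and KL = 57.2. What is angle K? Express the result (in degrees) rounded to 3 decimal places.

∠K ≈ 116.058°

Law of sines: sin L = MK·sin M/KL ≈ 0.51417.
Since KL ≥ MK, only the acute value applies: ∠L ≈ 30.94°.
Then ∠K = 180° − ∠M − ∠L ≈ 116.06°.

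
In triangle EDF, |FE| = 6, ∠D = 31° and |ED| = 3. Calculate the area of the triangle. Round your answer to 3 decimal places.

Law of sines: sin F = |ED|·sin D/|FE| ≈ 0.25752.
Since |FE| ≥ |ED|, only the acute value applies: ∠F ≈ 14.92°.
Then ∠E = 180° − ∠D − ∠F ≈ 134.08°.
Law of sines gives |DF| = |FE|·sin E/sin D ≈ 8.3691.
Area = ½·|FE|·|ED|·sin E ≈ 6.4656.

6.466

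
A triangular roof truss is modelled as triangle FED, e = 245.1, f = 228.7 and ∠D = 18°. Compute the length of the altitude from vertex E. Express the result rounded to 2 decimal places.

h_E ≈ 70.67

By the law of cosines, d² = f² + e² − 2·f·e·cos D = 5756, so d ≈ 75.868.
Area = ½·f·e·sin D ≈ 8660.9.
The altitude from E has length 2·area/e ≈ 70.672.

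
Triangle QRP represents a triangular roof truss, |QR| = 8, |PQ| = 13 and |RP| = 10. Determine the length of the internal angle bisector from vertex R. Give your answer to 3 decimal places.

By the law of cosines, cos R = (|QR|² + |RP|² − |PQ|²) / (2·|QR|·|RP|) ≈ -0.03125, so ∠R ≈ 91.79°.
The bisector from R has length 2·|QR|·|RP|·cos(∠R/2)/(|QR|+|RP|) ≈ 6.1864.

6.186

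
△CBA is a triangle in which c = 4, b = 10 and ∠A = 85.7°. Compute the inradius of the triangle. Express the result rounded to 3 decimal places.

By the law of cosines, a² = c² + b² − 2·c·b·cos A = 110, so a ≈ 10.488.
Area = ½·c·b·sin A ≈ 19.944.
Semiperimeter s = (4+10+10.488)/2 = 12.244.
Inradius = area/s = 19.944/12.244 ≈ 1.6288.

r ≈ 1.629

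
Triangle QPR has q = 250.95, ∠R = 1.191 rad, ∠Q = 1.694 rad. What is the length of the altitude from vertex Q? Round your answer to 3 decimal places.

The third angle is ∠P = π − ∠R − ∠Q = 0.257 rad.
Law of sines: p = q·sin P/sin Q ≈ 64.174.
Law of sines: r = q·sin R/sin Q ≈ 234.85.
Area = ½·q·p·sin R ≈ 7478.4.
The altitude from Q has length 2·area/q ≈ 59.601.

h_Q ≈ 59.601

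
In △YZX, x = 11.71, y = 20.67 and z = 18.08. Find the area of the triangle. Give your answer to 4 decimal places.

area ≈ 105.4587

Semiperimeter s = (20.67 + 18.08 + 11.71)/2 = 25.23.
Heron's formula: area = √(25.23·4.56·7.15·13.52) ≈ 105.46.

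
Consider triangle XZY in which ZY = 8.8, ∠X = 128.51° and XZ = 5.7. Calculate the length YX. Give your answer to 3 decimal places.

Law of sines: sin Y = XZ·sin X/ZY ≈ 0.50685.
Since ZY ≥ XZ, only the acute value applies: ∠Y ≈ 30.45°.
Then ∠Z = 180° − ∠X − ∠Y ≈ 21.04°.
Law of sines gives YX = ZY·sin Z/sin X ≈ 4.0368.

4.037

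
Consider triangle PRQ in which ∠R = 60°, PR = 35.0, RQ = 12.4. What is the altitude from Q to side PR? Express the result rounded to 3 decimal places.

By the law of cosines, QP² = PR² + RQ² − 2·PR·RQ·cos R = 944.76, so QP ≈ 30.737.
Area = ½·PR·RQ·sin R ≈ 187.93.
The altitude from Q has length 2·area/PR ≈ 10.739.

10.739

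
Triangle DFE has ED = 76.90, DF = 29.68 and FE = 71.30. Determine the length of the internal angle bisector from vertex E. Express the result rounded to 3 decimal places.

By the law of cosines, cos E = (FE² + ED² − DF²) / (2·FE·ED) ≈ 0.92253, so ∠E ≈ 22.70°.
The bisector from E has length 2·FE·ED·cos(∠E/2)/(FE+ED) ≈ 72.547.

72.547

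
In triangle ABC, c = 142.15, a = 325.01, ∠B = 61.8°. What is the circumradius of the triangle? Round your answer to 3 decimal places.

162.634

By the law of cosines, b² = c² + a² − 2·c·a·cos B = 82174, so b ≈ 286.66.
Area = ½·c·a·sin B ≈ 20358.
Circumradius = b/(2 sin B) ≈ 162.63.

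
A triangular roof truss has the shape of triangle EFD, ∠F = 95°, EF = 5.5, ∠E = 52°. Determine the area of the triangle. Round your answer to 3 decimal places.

The third angle is ∠D = 180° − ∠E − ∠F = 33.00°.
Law of sines: FD = EF·sin E/sin D ≈ 7.9577.
Law of sines: DE = EF·sin F/sin D ≈ 10.06.
Area = ½·EF·FD·sin F ≈ 21.8.

area ≈ 21.800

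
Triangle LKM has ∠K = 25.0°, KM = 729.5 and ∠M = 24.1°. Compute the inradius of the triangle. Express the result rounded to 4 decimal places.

The third angle is ∠L = 180° − ∠K − ∠M = 130.90°.
Law of sines: ML = KM·sin K/sin L ≈ 407.88.
Law of sines: LK = KM·sin M/sin L ≈ 394.09.
Area = ½·KM·ML·sin M ≈ 60750.
Semiperimeter s = (729.5+407.88+394.09)/2 = 765.74.
Inradius = area/s = 60750/765.74 ≈ 79.335.

r ≈ 79.3346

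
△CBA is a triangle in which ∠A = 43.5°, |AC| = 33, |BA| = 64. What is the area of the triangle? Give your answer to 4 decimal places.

area ≈ 726.9024

Area = ½·|BA|·|AC|·sin A ≈ 726.9.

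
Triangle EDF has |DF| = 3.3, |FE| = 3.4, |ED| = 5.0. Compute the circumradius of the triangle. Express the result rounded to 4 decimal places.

By the law of cosines, cos E = (|FE|² + |ED|² − |DF|²) / (2·|FE|·|ED|) ≈ 0.75500, so ∠E ≈ 40.97°.
Circumradius = |DF|/(2 sin E) ≈ 2.5163.

R ≈ 2.5163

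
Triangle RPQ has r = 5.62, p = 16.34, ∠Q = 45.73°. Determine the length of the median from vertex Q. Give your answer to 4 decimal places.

m_Q ≈ 10.3294

By the law of cosines, q² = r² + p² − 2·r·p·cos Q = 170.38, so q ≈ 13.053.
Median from Q: ½√(2·r² + 2·p² − q²) ≈ 10.329.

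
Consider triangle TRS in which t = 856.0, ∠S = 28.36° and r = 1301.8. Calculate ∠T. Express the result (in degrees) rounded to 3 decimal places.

By the law of cosines, s² = t² + r² − 2·t·r·cos S = 4.6622e+05, so s ≈ 682.81.
Law of cosines again: cos T = (r² + s² − t²)/(2·r·s) ≈ 0.80336, so ∠T ≈ 36.55°.

36.548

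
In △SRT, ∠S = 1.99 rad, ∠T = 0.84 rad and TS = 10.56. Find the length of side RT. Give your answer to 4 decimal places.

The third angle is ∠R = π − ∠T − ∠S = 0.312 rad.
Law of sines: RT = TS·sin S/sin R ≈ 31.463.

31.4626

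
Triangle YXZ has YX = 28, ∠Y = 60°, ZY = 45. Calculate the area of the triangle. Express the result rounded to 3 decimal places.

area ≈ 545.596

Area = ½·ZY·YX·sin Y ≈ 545.6.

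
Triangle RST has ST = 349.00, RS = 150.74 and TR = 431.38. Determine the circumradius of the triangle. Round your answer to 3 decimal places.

By the law of cosines, cos R = (TR² + RS² − ST²) / (2·TR·RS) ≈ 0.66904, so ∠R ≈ 48.01°.
Circumradius = ST/(2 sin R) ≈ 234.79.

234.787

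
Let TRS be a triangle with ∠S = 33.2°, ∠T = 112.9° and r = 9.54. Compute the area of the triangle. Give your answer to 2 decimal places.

area ≈ 41.15

The third angle is ∠R = 180° − ∠S − ∠T = 33.90°.
Law of sines: t = r·sin T/sin R ≈ 15.756.
Law of sines: s = r·sin S/sin R ≈ 9.3658.
Area = ½·r·t·sin S ≈ 41.154.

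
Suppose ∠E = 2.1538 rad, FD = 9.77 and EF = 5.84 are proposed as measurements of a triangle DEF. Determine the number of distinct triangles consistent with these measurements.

EF·sin E = 5.84·sin(2.1538 rad) ≈ 4.875.
Since ∠E is not acute, a triangle exists only if FD > EF; here FD > EF, so there is exactly one triangle.

1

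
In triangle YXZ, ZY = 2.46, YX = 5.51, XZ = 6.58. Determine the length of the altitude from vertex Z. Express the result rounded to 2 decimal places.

h_Z ≈ 2.38

Semiperimeter s = (6.58 + 2.46 + 5.51)/2 = 7.275.
Heron's formula: area = √(7.275·0.695·4.815·1.765) ≈ 6.5551.
The altitude from Z has length 2·area/YX ≈ 2.3793.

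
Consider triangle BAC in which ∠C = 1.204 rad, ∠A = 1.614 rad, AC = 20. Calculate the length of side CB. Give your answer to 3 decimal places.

62.839

The third angle is ∠B = π − ∠A − ∠C = 0.324 rad.
Law of sines: CB = AC·sin A/sin B ≈ 62.839.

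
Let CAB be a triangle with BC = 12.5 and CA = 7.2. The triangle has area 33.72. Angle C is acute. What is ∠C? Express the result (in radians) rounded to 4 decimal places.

From area = ½·BC·CA·sin C, we get sin C = 2·area/(BC·CA) ≈ 0.74933.
Taking the acute solution, ∠C ≈ 0.8471 rad.

∠C ≈ 0.8471 rad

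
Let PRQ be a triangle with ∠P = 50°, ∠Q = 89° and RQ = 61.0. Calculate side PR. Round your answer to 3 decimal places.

79.618

The third angle is ∠R = 180° − ∠Q − ∠P = 41.00°.
Law of sines: PR = RQ·sin Q/sin P ≈ 79.618.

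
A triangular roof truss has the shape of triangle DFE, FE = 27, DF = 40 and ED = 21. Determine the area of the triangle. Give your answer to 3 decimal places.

Semiperimeter s = (27 + 21 + 40)/2 = 44.
Heron's formula: area = √(44·17·23·4) ≈ 262.33.

area ≈ 262.328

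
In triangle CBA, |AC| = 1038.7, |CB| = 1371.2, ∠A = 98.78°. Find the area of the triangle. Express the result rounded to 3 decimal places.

area ≈ 385221.893

Law of sines: sin B = |AC|·sin A/|CB| ≈ 0.74863.
Since |CB| ≥ |AC|, only the acute value applies: ∠B ≈ 48.47°.
Then ∠C = 180° − ∠A − ∠B ≈ 32.75°.
Law of sines gives |BA| = |CB|·sin C/sin A ≈ 750.53.
Area = ½·|CB|·|AC|·sin C ≈ 3.8522e+05.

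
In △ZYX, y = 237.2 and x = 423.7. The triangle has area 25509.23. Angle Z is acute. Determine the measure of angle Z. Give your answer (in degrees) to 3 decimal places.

∠Z ≈ 30.507°

From area = ½·y·x·sin Z, we get sin Z = 2·area/(y·x) ≈ 0.50764.
Taking the acute solution, ∠Z ≈ 30.51°.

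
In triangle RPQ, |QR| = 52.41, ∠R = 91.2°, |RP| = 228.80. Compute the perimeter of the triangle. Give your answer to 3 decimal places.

By the law of cosines, |PQ|² = |QR|² + |RP|² − 2·|QR|·|RP|·cos R = 55599, so |PQ| ≈ 235.79.
Semiperimeter s = (235.79+52.41+228.8)/2 = 258.5.
Perimeter = 235.79 + 52.41 + 228.8 = 517.

517.003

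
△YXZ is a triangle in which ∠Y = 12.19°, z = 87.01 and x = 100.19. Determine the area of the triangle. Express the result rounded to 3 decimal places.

Area = ½·x·z·sin Y ≈ 920.37.

920.372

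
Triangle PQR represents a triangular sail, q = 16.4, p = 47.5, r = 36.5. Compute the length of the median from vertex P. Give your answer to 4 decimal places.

Median from P: ½√(2·q² + 2·r² − p²) ≈ 15.38.

15.3799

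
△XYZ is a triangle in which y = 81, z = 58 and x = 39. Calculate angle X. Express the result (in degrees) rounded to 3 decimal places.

26.566

By the law of cosines, cos X = (y² + z² − x²) / (2·y·z) ≈ 0.89442, so ∠X ≈ 26.57°.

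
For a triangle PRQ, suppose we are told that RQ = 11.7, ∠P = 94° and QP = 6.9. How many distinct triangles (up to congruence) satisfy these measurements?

1

QP·sin P = 6.9·sin(94°) ≈ 6.883.
Since ∠P is not acute, a triangle exists only if RQ > QP; here RQ > QP, so there is exactly one triangle.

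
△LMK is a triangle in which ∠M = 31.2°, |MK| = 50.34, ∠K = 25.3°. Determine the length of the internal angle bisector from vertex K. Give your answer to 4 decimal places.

37.6422

The third angle is ∠L = 180° − ∠M − ∠K = 123.50°.
Law of sines: |KL| = |MK|·sin M/sin L ≈ 31.272.
Law of sines: |LM| = |MK|·sin K/sin L ≈ 25.799.
The bisector from K has length 2·|MK|·|KL|·cos(∠K/2)/(|MK|+|KL|) ≈ 37.642.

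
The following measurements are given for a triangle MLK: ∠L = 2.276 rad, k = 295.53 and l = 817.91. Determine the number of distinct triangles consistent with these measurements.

1

k·sin L = 295.53·sin(2.276 rad) ≈ 225.
Since ∠L is not acute, a triangle exists only if l > k; here l > k, so there is exactly one triangle.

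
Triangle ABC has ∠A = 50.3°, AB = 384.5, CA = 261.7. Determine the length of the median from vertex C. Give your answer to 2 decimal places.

By the law of cosines, BC² = CA² + AB² − 2·CA·AB·cos A = 87777, so BC ≈ 296.27.
Median from C: ½√(2·BC² + 2·CA² − AB²) ≈ 202.91.

202.91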